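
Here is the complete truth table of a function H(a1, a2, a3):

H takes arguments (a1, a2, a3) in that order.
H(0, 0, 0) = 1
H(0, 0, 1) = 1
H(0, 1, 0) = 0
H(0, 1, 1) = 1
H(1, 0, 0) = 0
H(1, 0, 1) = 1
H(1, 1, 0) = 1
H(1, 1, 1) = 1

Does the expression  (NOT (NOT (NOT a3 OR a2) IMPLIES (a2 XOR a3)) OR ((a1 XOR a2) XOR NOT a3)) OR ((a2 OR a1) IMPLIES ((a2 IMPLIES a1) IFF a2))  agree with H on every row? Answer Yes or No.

Evaluate (NOT (NOT (NOT a3 OR a2) IMPLIES (a2 XOR a3)) OR ((a1 XOR a2) XOR NOT a3)) OR ((a2 OR a1) IMPLIES ((a2 IMPLIES a1) IFF a2)) on each row and compare to H:
  a1=0, a2=0, a3=0: formula gives 1, H = 1 ✓
  a1=0, a2=0, a3=1: formula gives 1, H = 1 ✓
  a1=0, a2=1, a3=0: formula gives 0, H = 0 ✓
  a1=0, a2=1, a3=1: formula gives 1, H = 1 ✓
  a1=1, a2=0, a3=0: formula gives 0, H = 0 ✓
  …and likewise for the remaining 3 rows.
Every row agrees, so the formula is equivalent.

Yes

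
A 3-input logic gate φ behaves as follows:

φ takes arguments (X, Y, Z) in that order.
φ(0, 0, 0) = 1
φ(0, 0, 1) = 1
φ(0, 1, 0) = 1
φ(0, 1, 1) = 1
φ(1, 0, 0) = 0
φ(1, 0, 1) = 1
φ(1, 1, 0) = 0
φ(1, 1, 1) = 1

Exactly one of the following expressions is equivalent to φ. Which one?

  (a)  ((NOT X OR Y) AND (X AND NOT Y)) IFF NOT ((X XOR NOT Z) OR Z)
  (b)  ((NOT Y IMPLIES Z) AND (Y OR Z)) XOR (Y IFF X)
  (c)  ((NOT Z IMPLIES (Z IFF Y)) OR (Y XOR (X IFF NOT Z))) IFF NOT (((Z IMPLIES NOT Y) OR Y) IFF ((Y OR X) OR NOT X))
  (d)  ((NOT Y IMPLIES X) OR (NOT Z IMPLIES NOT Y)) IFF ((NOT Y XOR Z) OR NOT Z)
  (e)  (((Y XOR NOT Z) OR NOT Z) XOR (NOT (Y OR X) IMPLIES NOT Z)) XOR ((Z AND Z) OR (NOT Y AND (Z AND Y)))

(b) disagrees with φ on (0,0,1) (formula → 0, table → 1); rule it out.
(c) disagrees with φ on (0,0,0) (formula → 0, table → 1); rule it out.
(d) disagrees with φ on (0,0,1) (formula → 0, table → 1); rule it out.
(e) disagrees with φ on (0,0,0) (formula → 0, table → 1); rule it out.
That leaves (a). Evaluating it on every row reproduces the table of φ exactly.

a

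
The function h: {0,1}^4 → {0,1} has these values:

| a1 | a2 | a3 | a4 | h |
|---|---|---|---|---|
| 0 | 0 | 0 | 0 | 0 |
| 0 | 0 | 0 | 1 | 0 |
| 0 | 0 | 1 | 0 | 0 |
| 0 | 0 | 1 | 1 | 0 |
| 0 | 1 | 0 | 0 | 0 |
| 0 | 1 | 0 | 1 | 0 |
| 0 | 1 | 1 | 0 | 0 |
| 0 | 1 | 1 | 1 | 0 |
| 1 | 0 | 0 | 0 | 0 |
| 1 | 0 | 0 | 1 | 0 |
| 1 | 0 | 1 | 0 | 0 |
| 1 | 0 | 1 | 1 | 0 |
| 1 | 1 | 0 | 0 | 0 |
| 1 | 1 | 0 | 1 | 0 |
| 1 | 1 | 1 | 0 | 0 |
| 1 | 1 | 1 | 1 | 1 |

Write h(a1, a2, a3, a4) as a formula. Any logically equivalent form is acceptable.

h(a1, a2, a3, a4) = ((a1 and a2) and a3) and a4

The output is 1 only when every input is 1 — the AND of all inputs.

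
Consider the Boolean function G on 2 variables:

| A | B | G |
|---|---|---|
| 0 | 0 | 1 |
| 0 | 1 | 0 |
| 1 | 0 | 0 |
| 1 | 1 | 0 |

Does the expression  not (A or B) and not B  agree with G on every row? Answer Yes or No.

Yes

Evaluate not (A or B) and not B on each row and compare to G:
  A=0, B=0: formula gives 1, G = 1 ✓
  A=0, B=1: formula gives 0, G = 0 ✓
  A=1, B=0: formula gives 0, G = 0 ✓
  A=1, B=1: formula gives 0, G = 0 ✓
All 4 rows match — the expression computes G exactly.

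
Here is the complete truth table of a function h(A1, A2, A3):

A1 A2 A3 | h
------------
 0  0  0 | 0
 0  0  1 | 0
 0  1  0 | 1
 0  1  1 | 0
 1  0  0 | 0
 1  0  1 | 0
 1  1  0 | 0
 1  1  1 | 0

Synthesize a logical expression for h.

h(A1, A2, A3) = (NOT A1 AND A2) AND NOT A3

Only row (0,1,0) gives 1. That row's minterm ¬A1·A2·¬A3 is h directly.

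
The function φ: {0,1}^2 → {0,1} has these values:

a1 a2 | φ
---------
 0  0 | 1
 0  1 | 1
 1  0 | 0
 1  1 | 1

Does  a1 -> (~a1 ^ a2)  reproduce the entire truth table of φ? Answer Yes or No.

Evaluate a1 -> (~a1 ^ a2) on each row and compare to φ:
  a1=0, a2=0: formula gives 1, φ = 1 ✓
  a1=0, a2=1: formula gives 1, φ = 1 ✓
  a1=1, a2=0: formula gives 0, φ = 0 ✓
  a1=1, a2=1: formula gives 1, φ = 1 ✓
No disagreement on any input; they are logically equivalent.

Yes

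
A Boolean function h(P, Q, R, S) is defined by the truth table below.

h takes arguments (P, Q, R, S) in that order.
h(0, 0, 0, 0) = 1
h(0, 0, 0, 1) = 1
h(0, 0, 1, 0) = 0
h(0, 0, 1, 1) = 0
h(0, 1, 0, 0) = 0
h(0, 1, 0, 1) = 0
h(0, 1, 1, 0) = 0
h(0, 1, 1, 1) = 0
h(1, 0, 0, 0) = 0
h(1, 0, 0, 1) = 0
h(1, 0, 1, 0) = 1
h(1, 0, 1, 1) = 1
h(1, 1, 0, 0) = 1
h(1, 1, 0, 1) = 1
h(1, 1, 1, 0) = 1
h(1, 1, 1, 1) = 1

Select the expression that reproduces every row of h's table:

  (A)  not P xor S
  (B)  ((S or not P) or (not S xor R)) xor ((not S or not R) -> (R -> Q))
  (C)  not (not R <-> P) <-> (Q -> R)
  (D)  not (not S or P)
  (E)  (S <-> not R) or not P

(A) fails at (0,0,0,1): the formula yields 0, h is 1.
(B) fails at (0,0,0,0): the formula yields 0, h is 1.
(D) fails at (0,0,0,0): the formula yields 0, h is 1.
(E) fails at (0,0,1,0): the formula yields 1, h is 0.
That leaves (C). Evaluating it on every row reproduces the table of h exactly.

C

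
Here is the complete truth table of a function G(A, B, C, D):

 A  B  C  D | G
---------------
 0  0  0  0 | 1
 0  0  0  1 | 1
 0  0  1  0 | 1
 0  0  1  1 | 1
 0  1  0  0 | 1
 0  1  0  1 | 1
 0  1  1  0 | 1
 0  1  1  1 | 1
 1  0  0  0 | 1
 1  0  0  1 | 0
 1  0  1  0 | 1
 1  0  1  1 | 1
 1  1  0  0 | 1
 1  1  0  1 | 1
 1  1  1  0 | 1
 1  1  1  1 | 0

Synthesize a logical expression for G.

G(A, B, C, D) = ¬((((A ∧ ¬B) ∧ ¬C) ∧ D) ∨ (((A ∧ B) ∧ C) ∧ D))

There are just 2 zero rows: (1,0,0,1), (1,1,1,1). Their minterms are A·¬B·¬C·D, A·B·C·D; the OR of those covers precisely the 0-outputs, and negating it yields G.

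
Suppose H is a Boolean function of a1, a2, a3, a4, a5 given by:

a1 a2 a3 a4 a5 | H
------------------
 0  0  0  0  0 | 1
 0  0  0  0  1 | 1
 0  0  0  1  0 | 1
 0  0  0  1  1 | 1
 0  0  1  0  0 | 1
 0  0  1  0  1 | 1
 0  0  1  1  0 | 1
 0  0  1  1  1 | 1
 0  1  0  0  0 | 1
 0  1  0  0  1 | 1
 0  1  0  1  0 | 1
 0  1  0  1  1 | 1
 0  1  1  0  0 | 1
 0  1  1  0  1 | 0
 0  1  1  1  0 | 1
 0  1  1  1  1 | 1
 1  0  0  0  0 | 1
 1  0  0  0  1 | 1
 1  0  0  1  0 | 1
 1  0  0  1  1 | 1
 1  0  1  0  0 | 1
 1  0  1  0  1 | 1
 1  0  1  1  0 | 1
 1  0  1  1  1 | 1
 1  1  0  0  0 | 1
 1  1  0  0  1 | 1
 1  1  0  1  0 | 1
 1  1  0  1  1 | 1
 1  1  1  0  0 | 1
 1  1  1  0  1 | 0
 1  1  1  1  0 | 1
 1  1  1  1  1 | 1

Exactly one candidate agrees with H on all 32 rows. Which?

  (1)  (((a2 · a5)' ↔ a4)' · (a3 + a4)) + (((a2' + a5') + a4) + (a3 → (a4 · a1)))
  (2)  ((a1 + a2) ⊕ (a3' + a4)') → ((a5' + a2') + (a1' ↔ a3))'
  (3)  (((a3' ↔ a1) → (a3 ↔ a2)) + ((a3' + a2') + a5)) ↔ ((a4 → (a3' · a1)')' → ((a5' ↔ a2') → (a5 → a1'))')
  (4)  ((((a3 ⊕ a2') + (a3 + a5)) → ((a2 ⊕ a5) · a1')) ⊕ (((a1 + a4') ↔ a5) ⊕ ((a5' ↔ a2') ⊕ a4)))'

(2): at (0,0,1,0,0) it gives 0, but H = 1 — eliminated.
(3): at (0,1,1,0,1) it gives 1, but H = 0 — eliminated.
(4): at (0,0,0,0,0) it gives 0, but H = 1 — eliminated.
Only (1) survives; checking it on all 32 rows confirms it matches H.

1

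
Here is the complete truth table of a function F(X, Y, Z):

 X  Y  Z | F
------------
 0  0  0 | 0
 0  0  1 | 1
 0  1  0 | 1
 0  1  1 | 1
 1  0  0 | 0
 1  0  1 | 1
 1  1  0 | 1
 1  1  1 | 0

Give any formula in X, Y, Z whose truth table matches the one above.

F(X, Y, Z) = ((((X' · Y') · Z') + ((X · Y') · Z')) + ((X · Y) · Z))'

The 0-rows are (0,0,0), (1,0,0), (1,1,1). Take each as a conjunction (¬X·¬Y·¬Z, X·¬Y·¬Z, X·Y·Z), form their disjunction, and complement — that gives a formula that is 1 everywhere F is.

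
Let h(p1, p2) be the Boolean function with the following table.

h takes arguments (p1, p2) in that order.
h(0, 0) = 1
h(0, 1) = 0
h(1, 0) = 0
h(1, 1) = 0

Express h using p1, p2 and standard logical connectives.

h is 1 on exactly one input, (0,0), whose minterm is ¬p1·¬p2. So h is just that conjunction.

h(p1, p2) = not p1 and not p2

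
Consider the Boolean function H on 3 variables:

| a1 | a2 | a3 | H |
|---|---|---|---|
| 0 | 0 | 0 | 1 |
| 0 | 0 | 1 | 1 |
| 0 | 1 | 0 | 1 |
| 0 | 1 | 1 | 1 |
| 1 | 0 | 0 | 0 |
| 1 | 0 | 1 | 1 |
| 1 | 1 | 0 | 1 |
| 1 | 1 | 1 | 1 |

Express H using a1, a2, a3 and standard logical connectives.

H is 0 on exactly one input, (1,0,0), whose minterm is a1·¬a2·¬a3. So H is the negation of that single conjunction.

H(a1, a2, a3) = ~((a1 & ~a2) & ~a3)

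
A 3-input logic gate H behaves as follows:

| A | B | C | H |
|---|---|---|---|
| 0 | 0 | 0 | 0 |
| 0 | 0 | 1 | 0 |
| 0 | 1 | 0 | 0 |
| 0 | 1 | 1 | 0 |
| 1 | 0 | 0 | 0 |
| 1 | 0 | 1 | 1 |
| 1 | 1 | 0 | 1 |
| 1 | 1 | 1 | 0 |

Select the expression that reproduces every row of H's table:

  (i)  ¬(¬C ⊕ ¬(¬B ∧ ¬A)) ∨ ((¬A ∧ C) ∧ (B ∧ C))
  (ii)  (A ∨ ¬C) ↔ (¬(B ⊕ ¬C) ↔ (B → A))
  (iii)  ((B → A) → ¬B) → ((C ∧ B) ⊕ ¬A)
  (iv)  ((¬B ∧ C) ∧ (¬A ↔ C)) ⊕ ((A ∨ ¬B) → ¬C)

(i) fails at (0,0,1): the formula yields 1, H is 0.
(iii) fails at (0,0,0): the formula yields 1, H is 0.
(iv) fails at (0,0,0): the formula yields 1, H is 0.
(ii) is the remaining candidate, and it agrees with H on all 8 inputs.

ii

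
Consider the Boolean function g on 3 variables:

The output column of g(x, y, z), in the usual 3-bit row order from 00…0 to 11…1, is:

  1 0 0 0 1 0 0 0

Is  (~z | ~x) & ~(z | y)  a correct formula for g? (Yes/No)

Yes

Evaluate (~z | ~x) & ~(z | y) on each row and compare to g:
  x=0, y=0, z=0: formula gives 1, g = 1 ✓
  x=0, y=0, z=1: formula gives 0, g = 0 ✓
  x=0, y=1, z=0: formula gives 0, g = 0 ✓
  x=0, y=1, z=1: formula gives 0, g = 0 ✓
  x=1, y=0, z=0: formula gives 1, g = 1 ✓
  …and likewise for the remaining 3 rows.
All 8 rows match — the expression computes g exactly.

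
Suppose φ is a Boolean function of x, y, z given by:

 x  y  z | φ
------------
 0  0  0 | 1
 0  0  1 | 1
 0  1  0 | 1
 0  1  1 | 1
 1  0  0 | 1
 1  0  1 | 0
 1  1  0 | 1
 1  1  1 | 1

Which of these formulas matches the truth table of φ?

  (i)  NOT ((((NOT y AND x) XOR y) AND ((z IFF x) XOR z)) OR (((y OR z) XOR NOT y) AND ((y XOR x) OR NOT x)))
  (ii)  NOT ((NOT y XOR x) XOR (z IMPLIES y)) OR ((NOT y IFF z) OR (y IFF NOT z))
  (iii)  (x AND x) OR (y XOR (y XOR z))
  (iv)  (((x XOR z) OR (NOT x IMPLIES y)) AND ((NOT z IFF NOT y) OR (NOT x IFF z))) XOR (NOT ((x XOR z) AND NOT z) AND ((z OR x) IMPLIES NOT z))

iv

(i) disagrees with φ on (0,0,0) (formula → 0, table → 1); rule it out.
(ii) disagrees with φ on (0,1,1) (formula → 0, table → 1); rule it out.
(iii) disagrees with φ on (0,0,0) (formula → 0, table → 1); rule it out.
That leaves (iv). Evaluating it on every row reproduces the table of φ exactly.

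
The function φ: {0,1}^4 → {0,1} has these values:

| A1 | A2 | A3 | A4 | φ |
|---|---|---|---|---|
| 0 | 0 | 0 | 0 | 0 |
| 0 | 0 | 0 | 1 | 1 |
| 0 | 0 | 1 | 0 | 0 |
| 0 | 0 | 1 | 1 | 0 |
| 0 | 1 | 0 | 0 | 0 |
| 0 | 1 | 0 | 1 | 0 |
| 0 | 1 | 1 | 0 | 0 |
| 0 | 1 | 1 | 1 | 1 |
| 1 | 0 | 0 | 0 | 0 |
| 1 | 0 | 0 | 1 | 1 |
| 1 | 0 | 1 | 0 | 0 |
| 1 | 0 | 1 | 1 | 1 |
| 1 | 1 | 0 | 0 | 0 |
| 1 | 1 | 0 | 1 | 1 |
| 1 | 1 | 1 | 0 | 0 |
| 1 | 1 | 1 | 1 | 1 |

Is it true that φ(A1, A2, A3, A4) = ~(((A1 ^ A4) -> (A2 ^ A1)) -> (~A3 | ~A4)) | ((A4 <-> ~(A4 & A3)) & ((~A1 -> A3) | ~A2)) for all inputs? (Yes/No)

Test each input against both φ and the formula:
  A1=0, A2=0, A3=0, A4=0: formula gives 0, φ = 0 ✓
  A1=0, A2=0, A3=0, A4=1: formula gives 1, φ = 1 ✓
  A1=0, A2=0, A3=1, A4=0: formula gives 0, φ = 0 ✓
  A1=0, A2=0, A3=1, A4=1: formula gives 0, φ = 0 ✓
  …and likewise for the remaining 12 rows.
No disagreement on any input; they are logically equivalent.

Yes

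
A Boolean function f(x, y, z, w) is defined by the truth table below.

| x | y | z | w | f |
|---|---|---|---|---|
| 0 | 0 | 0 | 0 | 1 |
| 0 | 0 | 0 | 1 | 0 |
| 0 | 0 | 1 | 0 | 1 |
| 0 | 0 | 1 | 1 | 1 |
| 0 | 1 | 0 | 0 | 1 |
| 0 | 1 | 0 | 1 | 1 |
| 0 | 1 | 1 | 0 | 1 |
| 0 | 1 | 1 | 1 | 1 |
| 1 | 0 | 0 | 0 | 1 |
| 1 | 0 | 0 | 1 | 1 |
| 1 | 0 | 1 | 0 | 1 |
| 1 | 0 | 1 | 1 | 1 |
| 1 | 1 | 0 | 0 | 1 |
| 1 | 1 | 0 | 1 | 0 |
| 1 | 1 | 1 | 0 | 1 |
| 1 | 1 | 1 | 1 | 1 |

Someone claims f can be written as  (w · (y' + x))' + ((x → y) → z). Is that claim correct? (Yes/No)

Test each input against both f and the formula:
  x=0, y=0, z=0, w=0: formula gives 1, f = 1 ✓
  x=0, y=0, z=0, w=1: formula gives 0, f = 0 ✓
  x=0, y=0, z=1, w=0: formula gives 1, f = 1 ✓
  x=0, y=0, z=1, w=1: formula gives 1, f = 1 ✓
  …and likewise for the remaining 12 rows.
Every row agrees, so the formula is equivalent.

Yes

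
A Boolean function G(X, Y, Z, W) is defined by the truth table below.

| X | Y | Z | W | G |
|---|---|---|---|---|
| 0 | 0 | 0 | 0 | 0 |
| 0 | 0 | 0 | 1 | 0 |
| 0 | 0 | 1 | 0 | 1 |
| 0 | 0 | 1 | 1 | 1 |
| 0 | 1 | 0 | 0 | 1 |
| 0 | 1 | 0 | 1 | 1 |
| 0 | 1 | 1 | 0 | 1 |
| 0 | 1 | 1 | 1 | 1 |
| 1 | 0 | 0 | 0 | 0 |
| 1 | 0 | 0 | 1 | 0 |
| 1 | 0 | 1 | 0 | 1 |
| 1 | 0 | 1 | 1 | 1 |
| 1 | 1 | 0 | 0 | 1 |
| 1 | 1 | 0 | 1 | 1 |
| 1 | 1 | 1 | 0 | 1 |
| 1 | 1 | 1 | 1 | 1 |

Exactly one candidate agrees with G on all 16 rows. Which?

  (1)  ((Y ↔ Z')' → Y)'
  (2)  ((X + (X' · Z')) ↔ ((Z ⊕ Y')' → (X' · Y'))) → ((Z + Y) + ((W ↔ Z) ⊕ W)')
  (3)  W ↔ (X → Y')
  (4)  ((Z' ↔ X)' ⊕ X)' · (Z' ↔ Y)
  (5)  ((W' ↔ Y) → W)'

2

(1) disagrees with G on (0,0,0,0) (formula → 1, table → 0); rule it out.
(3) disagrees with G on (0,0,0,1) (formula → 1, table → 0); rule it out.
(4) disagrees with G on (0,1,0,0) (formula → 0, table → 1); rule it out.
(5) disagrees with G on (0,0,1,0) (formula → 0, table → 1); rule it out.
Only (2) survives; checking it on all 16 rows confirms it matches G.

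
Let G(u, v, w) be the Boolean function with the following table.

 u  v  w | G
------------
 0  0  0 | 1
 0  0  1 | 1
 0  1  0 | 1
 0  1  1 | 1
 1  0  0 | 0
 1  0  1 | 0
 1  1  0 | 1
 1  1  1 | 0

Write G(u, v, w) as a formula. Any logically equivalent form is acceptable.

G(u, v, w) = ¬((((u ∧ ¬v) ∧ ¬w) ∨ ((u ∧ ¬v) ∧ w)) ∨ ((u ∧ v) ∧ w))

There are just 3 zero rows: (1,0,0), (1,0,1), (1,1,1). Their minterms are u·¬v·¬w, u·¬v·w, u·v·w; the OR of those covers precisely the 0-outputs, and negating it yields G.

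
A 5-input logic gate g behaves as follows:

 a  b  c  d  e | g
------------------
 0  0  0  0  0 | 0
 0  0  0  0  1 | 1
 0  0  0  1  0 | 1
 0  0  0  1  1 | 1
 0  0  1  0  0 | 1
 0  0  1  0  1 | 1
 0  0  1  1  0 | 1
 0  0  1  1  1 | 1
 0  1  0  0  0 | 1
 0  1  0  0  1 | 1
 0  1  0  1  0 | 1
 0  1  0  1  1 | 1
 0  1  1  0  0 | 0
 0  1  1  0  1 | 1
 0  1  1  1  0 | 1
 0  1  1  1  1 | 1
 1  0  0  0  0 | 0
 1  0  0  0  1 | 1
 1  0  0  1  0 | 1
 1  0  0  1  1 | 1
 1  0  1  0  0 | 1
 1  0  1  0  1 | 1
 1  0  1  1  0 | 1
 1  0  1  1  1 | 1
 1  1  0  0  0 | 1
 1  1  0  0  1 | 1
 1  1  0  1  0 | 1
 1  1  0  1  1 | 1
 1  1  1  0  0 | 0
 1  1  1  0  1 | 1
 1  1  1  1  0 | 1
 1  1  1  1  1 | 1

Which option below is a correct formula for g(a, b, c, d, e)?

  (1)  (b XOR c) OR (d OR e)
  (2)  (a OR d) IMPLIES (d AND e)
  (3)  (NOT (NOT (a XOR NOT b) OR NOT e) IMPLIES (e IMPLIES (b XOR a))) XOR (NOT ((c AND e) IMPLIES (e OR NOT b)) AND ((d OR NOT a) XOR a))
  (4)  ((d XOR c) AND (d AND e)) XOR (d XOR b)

1

(2) disagrees with g on (0,0,0,0,0) (formula → 1, table → 0); rule it out.
(3) disagrees with g on (0,0,0,0,0) (formula → 1, table → 0); rule it out.
(4) disagrees with g on (0,0,0,0,1) (formula → 0, table → 1); rule it out.
(1) is the remaining candidate, and it agrees with g on all 32 inputs.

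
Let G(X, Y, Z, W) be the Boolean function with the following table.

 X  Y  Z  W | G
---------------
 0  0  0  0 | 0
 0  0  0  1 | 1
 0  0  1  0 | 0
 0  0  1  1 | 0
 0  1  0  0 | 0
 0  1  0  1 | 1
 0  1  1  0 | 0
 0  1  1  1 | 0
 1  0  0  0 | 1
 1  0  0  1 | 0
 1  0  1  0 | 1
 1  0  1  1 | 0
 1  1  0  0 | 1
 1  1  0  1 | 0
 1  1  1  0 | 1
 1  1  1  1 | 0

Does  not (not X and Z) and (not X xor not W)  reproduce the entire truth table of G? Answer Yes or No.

Yes

Test each input against both G and the formula:
  X=0, Y=0, Z=0, W=0: formula gives 0, G = 0 ✓
  X=0, Y=0, Z=0, W=1: formula gives 1, G = 1 ✓
  X=0, Y=0, Z=1, W=0: formula gives 0, G = 0 ✓
  X=0, Y=0, Z=1, W=1: formula gives 0, G = 0 ✓
  … (the remaining 12 rows also agree.)
No disagreement on any input; they are logically equivalent.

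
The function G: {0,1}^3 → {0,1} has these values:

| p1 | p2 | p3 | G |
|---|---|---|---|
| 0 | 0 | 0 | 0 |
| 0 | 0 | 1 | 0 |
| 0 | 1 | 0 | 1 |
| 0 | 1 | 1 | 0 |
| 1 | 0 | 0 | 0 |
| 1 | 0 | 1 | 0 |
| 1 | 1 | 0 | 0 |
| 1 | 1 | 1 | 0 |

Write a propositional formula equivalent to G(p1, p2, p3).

G(p1, p2, p3) = (~p1 & p2) & ~p3

G is 1 on exactly one input, (0,1,0), whose minterm is ¬p1·p2·¬p3. So G is just that conjunction.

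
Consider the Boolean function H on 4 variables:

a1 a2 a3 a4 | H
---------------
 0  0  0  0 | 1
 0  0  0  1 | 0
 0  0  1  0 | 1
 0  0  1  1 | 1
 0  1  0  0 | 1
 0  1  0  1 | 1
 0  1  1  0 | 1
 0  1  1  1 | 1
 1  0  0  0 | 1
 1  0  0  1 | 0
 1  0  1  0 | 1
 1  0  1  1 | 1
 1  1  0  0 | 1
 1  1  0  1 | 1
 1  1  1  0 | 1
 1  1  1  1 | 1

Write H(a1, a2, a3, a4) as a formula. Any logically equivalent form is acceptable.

H(a1, a2, a3, a4) = ((((a1' · a2') · a3') · a4) + (((a1 · a2') · a3') · a4))'

There are just 2 zero rows: (0,0,0,1), (1,0,0,1). Their minterms are ¬a1·¬a2·¬a3·a4, a1·¬a2·¬a3·a4; the OR of those covers precisely the 0-outputs, and negating it yields H.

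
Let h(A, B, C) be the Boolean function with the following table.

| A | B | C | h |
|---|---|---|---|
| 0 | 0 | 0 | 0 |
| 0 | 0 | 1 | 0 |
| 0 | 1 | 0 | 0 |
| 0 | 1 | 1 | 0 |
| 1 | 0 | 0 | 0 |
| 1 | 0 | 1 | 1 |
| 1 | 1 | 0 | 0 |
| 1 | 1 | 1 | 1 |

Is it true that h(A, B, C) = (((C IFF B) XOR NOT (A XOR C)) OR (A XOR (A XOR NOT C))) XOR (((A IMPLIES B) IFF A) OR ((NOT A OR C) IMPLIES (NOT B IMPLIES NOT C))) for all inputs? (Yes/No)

Yes

Evaluate (((C IFF B) XOR NOT (A XOR C)) OR (A XOR (A XOR NOT C))) XOR (((A IMPLIES B) IFF A) OR ((NOT A OR C) IMPLIES (NOT B IMPLIES NOT C))) on each row and compare to h:
  A=0, B=0, C=0: formula gives 0, h = 0 ✓
  A=0, B=0, C=1: formula gives 0, h = 0 ✓
  A=0, B=1, C=0: formula gives 0, h = 0 ✓
  A=0, B=1, C=1: formula gives 0, h = 0 ✓
  A=1, B=0, C=0: formula gives 0, h = 0 ✓
  …and likewise for the remaining 3 rows.
No disagreement on any input; they are logically equivalent.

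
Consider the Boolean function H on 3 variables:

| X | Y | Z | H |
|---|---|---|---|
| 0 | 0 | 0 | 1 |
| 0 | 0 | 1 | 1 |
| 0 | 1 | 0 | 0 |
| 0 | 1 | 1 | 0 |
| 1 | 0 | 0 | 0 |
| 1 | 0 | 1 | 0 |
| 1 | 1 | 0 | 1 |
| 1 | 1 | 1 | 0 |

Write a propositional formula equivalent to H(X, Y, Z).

H(X, Y, Z) = (((X' · Y') · Z') + ((X' · Y') · Z)) + ((X · Y) · Z')

H=1 on 3 inputs: (0,0,0), (0,0,1), (1,1,0). Reading each as a conjunction of literals (¬X·¬Y·¬Z, ¬X·¬Y·Z, X·Y·¬Z) and taking the OR gives the canonical DNF.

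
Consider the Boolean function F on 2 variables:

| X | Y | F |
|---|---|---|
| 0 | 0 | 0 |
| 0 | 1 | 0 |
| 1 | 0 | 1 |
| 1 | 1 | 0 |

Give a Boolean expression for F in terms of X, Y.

1 only at (1,0): X AND NOT Y.

F(X, Y) = X AND NOT Y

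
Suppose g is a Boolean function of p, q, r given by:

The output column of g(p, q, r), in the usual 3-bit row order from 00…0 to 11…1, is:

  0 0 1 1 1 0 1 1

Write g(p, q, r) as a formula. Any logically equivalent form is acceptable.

The 0-rows are (0,0,0), (0,0,1), (1,0,1). Take each as a conjunction (¬p·¬q·¬r, ¬p·¬q·r, p·¬q·r), form their disjunction, and complement — that gives a formula that is 1 everywhere g is.

g(p, q, r) = ((((p' · q') · r') + ((p' · q') · r)) + ((p · q') · r))'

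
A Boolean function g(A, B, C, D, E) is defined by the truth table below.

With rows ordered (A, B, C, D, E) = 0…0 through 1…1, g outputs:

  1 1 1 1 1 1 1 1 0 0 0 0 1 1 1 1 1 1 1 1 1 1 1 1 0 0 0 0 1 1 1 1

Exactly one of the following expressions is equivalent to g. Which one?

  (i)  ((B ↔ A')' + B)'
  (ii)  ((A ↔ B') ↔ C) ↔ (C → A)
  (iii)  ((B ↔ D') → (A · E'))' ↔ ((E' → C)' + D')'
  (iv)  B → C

iv

(i): at (0,0,0,0,0) it gives 0, but g = 1 — eliminated.
(ii): at (0,1,1,0,0) it gives 0, but g = 1 — eliminated.
(iii): at (0,0,0,1,0) it gives 0, but g = 1 — eliminated.
That leaves (iv). Evaluating it on every row reproduces the table of g exactly.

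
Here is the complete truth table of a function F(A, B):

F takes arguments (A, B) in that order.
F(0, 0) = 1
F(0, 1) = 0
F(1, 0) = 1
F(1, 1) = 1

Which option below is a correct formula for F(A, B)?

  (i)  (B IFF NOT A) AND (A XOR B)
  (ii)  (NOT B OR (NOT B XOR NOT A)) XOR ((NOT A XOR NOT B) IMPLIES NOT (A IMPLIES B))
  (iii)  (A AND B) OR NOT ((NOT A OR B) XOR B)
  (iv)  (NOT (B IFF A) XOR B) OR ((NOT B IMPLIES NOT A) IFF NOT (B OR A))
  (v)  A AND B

iv

(i): at (0,0) it gives 0, but F = 1 — eliminated.
(ii): at (0,0) it gives 0, but F = 1 — eliminated.
(iii): at (0,0) it gives 0, but F = 1 — eliminated.
(v): at (0,0) it gives 0, but F = 1 — eliminated.
(iv) is the remaining candidate, and it agrees with F on all 4 inputs.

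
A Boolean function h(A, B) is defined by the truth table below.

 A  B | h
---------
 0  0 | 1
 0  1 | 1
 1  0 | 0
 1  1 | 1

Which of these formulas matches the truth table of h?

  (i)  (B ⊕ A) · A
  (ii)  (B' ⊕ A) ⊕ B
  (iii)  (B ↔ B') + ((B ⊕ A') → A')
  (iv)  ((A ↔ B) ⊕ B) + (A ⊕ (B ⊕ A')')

(i) disagrees with h on (0,0) (formula → 0, table → 1); rule it out.
(ii) disagrees with h on (1,1) (formula → 0, table → 1); rule it out.
(iii) disagrees with h on (1,0) (formula → 1, table → 0); rule it out.
Only (iv) survives; checking it on all 4 rows confirms it matches h.

iv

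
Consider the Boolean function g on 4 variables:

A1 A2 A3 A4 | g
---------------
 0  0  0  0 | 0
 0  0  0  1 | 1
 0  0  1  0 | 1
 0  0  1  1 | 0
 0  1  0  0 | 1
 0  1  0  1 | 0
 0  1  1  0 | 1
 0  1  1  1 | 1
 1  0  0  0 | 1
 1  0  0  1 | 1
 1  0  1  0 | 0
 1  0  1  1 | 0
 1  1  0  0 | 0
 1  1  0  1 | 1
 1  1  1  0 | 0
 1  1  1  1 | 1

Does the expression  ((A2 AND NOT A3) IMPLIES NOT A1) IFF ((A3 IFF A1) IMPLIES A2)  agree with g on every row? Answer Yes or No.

Test each input against both g and the formula:
  A1=0, A2=0, A3=0, A4=0: formula gives 0, g = 0 ✓
  A1=0, A2=0, A3=0, A4=1: formula gives 0, but g = 1 ✗
Row (0,0,0,1) is a counterexample, so the formula is not equivalent to g.

No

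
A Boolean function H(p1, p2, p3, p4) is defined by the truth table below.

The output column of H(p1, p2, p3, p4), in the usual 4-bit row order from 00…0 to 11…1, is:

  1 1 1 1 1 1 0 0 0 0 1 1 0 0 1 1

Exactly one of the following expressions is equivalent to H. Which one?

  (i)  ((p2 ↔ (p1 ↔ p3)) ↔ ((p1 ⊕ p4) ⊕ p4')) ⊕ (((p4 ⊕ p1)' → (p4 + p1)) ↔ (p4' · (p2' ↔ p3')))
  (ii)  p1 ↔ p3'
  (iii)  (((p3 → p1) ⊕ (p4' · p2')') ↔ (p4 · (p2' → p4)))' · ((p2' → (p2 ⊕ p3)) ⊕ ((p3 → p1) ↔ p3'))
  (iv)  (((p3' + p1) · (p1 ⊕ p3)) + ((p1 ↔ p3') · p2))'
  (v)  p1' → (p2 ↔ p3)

(i) fails at (0,0,0,0): the formula yields 0, H is 1.
(ii) fails at (0,0,0,0): the formula yields 0, H is 1.
(iii) fails at (0,0,1,0): the formula yields 0, H is 1.
(v) fails at (0,0,1,0): the formula yields 0, H is 1.
That leaves (iv). Evaluating it on every row reproduces the table of H exactly.

iv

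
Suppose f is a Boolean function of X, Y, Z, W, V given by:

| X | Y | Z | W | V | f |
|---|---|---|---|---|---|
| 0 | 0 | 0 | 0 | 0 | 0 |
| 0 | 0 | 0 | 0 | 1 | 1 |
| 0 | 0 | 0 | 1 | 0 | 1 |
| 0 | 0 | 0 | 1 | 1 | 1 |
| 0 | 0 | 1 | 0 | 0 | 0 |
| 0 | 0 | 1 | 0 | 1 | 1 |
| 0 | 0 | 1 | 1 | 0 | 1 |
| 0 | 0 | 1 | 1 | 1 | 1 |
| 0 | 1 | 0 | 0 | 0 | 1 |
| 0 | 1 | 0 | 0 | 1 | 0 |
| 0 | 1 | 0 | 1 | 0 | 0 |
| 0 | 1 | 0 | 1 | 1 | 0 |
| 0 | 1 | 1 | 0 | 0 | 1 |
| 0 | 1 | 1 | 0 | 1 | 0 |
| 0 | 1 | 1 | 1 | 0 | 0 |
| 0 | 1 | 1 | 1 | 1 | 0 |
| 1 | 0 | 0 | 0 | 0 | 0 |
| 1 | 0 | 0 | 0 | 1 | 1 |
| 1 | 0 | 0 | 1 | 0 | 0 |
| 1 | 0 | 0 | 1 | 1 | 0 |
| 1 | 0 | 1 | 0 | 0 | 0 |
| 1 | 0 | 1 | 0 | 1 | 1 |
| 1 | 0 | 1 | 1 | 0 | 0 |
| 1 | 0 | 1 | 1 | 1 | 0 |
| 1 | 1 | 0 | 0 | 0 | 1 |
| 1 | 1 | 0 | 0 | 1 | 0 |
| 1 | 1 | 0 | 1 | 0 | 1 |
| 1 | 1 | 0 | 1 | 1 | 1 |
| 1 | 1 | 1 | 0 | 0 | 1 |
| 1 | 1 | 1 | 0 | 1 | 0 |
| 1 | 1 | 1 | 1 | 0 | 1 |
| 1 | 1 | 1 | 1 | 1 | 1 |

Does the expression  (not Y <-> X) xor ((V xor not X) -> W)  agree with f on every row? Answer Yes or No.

Yes

Test each input against both f and the formula:
  X=0, Y=0, Z=0, W=0, V=0: formula gives 0, f = 0 ✓
  X=0, Y=0, Z=0, W=0, V=1: formula gives 1, f = 1 ✓
  X=0, Y=0, Z=0, W=1, V=0: formula gives 1, f = 1 ✓
  X=0, Y=0, Z=0, W=1, V=1: formula gives 1, f = 1 ✓
  …and likewise for the remaining 28 rows.
All 32 rows match — the expression computes f exactly.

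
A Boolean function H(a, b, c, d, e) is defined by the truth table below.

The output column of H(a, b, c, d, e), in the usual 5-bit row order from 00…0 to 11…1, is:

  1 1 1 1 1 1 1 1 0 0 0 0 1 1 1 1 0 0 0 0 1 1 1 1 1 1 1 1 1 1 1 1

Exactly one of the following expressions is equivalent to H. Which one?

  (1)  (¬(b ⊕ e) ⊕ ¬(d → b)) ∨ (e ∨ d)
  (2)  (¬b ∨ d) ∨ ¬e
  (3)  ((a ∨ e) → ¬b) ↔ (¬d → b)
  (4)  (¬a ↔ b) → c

(1): at (0,1,0,0,1) it gives 1, but H = 0 — eliminated.
(2): at (0,1,0,0,0) it gives 1, but H = 0 — eliminated.
(3): at (0,0,0,0,0) it gives 0, but H = 1 — eliminated.
That leaves (4). Evaluating it on every row reproduces the table of H exactly.

4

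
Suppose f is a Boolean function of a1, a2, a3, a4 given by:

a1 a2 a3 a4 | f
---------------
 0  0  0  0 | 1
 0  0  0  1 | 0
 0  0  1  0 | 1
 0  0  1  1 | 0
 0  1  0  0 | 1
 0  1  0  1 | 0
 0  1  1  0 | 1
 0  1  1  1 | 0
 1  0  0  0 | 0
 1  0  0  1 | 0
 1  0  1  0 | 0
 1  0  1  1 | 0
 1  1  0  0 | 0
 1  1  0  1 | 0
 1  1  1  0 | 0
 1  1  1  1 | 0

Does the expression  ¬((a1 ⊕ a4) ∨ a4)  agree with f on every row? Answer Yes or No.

Yes

Test each input against both f and the formula:
  a1=0, a2=0, a3=0, a4=0: formula gives 1, f = 1 ✓
  a1=0, a2=0, a3=0, a4=1: formula gives 0, f = 0 ✓
  a1=0, a2=0, a3=1, a4=0: formula gives 1, f = 1 ✓
  a1=0, a2=0, a3=1, a4=1: formula gives 0, f = 0 ✓
  …and likewise for the remaining 12 rows.
All 16 rows match — the expression computes f exactly.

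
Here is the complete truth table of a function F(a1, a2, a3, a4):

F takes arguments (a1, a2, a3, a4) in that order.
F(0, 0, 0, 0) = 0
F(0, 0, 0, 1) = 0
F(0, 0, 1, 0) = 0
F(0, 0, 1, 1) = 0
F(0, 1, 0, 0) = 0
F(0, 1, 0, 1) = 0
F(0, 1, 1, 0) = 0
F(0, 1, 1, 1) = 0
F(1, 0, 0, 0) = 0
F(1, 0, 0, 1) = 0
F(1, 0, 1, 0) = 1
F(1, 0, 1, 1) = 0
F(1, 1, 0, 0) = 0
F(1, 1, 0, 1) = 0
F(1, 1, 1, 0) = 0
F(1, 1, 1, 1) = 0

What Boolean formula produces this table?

F(a1, a2, a3, a4) = ((a1 and not a2) and a3) and not a4

F is 1 on exactly one input, (1,0,1,0), whose minterm is a1·¬a2·a3·¬a4. So F is just that conjunction.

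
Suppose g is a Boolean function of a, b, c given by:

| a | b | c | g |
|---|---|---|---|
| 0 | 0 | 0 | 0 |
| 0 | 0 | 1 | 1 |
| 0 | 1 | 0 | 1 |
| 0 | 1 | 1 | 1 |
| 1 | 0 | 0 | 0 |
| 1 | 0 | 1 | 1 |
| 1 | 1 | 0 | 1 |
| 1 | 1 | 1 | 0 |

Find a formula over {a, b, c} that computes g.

g(a, b, c) = not ((((not a and not b) and not c) or ((a and not b) and not c)) or ((a and b) and c))

g is 0 on only 3 rows — (0,0,0), (1,0,0), (1,1,1). Writing each as a minterm (¬a·¬b·¬c, a·¬b·¬c, a·b·c) and OR-ing them characterizes exactly where g=0, so g is the negation of that disjunction.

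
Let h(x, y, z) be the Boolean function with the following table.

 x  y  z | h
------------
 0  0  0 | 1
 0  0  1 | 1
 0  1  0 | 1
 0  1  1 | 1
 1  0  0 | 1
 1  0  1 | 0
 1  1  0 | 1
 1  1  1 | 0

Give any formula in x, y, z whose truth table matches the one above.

h(x, y, z) = ¬(((x ∧ ¬y) ∧ z) ∨ ((x ∧ y) ∧ z))

h is 0 on only 2 rows — (1,0,1), (1,1,1). Writing each as a minterm (x·¬y·z, x·y·z) and OR-ing them characterizes exactly where h=0, so h is the negation of that disjunction.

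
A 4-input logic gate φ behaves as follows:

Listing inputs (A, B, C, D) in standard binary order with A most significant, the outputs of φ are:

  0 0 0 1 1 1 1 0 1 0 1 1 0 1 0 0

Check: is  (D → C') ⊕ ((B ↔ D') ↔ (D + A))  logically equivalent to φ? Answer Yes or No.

Yes

Evaluate (D → C') ⊕ ((B ↔ D') ↔ (D + A)) on each row and compare to φ:
  A=0, B=0, C=0, D=0: formula gives 0, φ = 0 ✓
  A=0, B=0, C=0, D=1: formula gives 0, φ = 0 ✓
  A=0, B=0, C=1, D=0: formula gives 0, φ = 0 ✓
  A=0, B=0, C=1, D=1: formula gives 1, φ = 1 ✓
  … (the remaining 12 rows also agree.)
Every row agrees, so the formula is equivalent.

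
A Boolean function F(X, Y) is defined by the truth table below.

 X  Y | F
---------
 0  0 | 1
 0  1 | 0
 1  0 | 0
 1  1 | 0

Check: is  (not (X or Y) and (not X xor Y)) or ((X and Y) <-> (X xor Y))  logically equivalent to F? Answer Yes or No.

Evaluate (not (X or Y) and (not X xor Y)) or ((X and Y) <-> (X xor Y)) on each row and compare to F:
  X=0, Y=0: formula gives 1, F = 1 ✓
  X=0, Y=1: formula gives 0, F = 0 ✓
  X=1, Y=0: formula gives 0, F = 0 ✓
  X=1, Y=1: formula gives 0, F = 0 ✓
All 4 rows match — the expression computes F exactly.

Yes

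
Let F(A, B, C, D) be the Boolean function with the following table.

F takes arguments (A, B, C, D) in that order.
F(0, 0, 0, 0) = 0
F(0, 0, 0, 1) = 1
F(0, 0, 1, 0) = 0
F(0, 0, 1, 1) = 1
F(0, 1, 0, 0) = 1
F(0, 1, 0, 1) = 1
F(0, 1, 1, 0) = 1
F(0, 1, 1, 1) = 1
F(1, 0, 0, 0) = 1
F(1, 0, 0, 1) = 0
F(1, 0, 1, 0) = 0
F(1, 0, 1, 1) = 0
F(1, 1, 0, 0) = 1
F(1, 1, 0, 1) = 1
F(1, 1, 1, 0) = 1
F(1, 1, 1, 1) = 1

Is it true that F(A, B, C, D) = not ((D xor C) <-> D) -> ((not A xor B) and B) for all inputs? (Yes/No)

No

Test each input against both F and the formula:
  A=0, B=0, C=0, D=0: formula gives 1, but F = 0 ✗
Since they disagree at (0,0,0,0), the expression is not a correct formula for F.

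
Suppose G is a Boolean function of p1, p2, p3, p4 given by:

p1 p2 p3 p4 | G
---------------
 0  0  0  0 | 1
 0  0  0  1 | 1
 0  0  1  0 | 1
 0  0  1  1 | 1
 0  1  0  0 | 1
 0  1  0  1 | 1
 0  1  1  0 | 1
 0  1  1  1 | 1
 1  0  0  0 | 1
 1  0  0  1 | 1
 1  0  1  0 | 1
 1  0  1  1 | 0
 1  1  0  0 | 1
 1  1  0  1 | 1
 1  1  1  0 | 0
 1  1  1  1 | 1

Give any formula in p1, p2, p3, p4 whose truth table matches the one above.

G is 0 on only 2 rows — (1,0,1,1), (1,1,1,0). Writing each as a minterm (p1·¬p2·p3·p4, p1·p2·p3·¬p4) and OR-ing them characterizes exactly where G=0, so G is the negation of that disjunction.

G(p1, p2, p3, p4) = ¬((((p1 ∧ ¬p2) ∧ p3) ∧ p4) ∨ (((p1 ∧ p2) ∧ p3) ∧ ¬p4))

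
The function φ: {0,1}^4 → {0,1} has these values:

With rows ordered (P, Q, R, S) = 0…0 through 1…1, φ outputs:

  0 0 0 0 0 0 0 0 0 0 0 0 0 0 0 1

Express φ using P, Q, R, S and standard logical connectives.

The output is 1 only when every input is 1 — the AND of all inputs.

φ(P, Q, R, S) = ((P and Q) and R) and S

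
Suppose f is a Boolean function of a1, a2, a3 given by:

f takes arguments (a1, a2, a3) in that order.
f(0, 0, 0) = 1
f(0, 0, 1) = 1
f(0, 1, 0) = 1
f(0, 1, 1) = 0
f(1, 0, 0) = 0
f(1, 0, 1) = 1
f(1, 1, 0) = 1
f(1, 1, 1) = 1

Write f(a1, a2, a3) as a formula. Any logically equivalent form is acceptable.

f(a1, a2, a3) = not (((not a1 and a2) and a3) or ((a1 and not a2) and not a3))

f is 0 on only 2 rows — (0,1,1), (1,0,0). Writing each as a minterm (¬a1·a2·a3, a1·¬a2·¬a3) and OR-ing them characterizes exactly where f=0, so f is the negation of that disjunction.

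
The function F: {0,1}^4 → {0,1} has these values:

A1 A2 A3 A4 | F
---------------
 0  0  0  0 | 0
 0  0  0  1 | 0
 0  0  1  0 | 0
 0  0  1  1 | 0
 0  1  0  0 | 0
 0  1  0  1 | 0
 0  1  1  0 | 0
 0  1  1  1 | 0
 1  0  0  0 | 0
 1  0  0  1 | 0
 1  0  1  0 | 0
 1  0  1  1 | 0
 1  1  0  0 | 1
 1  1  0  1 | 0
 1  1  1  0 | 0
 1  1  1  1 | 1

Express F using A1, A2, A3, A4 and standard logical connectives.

F(A1, A2, A3, A4) = (((A1 and A2) and not A3) and not A4) or (((A1 and A2) and A3) and A4)

The 1-rows are (1,1,0,0), (1,1,1,1). Each contributes one minterm — A1·A2·¬A3·¬A4; A1·A2·A3·A4 — and their disjunction is a sum-of-products form of F.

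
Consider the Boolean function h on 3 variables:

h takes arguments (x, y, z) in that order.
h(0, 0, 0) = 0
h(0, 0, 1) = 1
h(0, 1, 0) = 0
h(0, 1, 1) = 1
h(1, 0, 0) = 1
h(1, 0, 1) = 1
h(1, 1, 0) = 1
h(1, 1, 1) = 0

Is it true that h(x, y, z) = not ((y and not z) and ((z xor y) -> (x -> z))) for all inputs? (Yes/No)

Check the formula against h row by row:
  x=0, y=0, z=0: formula gives 1, but h = 0 ✗
Since they disagree at (0,0,0), the expression is not a correct formula for h.

No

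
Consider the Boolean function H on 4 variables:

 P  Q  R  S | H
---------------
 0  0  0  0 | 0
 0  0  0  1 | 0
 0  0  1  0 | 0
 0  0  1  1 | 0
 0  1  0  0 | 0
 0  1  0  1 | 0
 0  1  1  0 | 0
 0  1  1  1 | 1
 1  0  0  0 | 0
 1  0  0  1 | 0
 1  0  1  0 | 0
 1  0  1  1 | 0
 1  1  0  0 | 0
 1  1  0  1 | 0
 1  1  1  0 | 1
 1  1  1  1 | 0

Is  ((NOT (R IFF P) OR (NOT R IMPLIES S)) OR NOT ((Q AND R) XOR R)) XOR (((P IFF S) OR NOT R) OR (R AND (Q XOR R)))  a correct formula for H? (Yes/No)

Yes

Evaluate ((NOT (R IFF P) OR (NOT R IMPLIES S)) OR NOT ((Q AND R) XOR R)) XOR (((P IFF S) OR NOT R) OR (R AND (Q XOR R))) on each row and compare to H:
  P=0, Q=0, R=0, S=0: formula gives 0, H = 0 ✓
  P=0, Q=0, R=0, S=1: formula gives 0, H = 0 ✓
  P=0, Q=0, R=1, S=0: formula gives 0, H = 0 ✓
  P=0, Q=0, R=1, S=1: formula gives 0, H = 0 ✓
  … (the remaining 12 rows also agree.)
All 16 rows match — the expression computes H exactly.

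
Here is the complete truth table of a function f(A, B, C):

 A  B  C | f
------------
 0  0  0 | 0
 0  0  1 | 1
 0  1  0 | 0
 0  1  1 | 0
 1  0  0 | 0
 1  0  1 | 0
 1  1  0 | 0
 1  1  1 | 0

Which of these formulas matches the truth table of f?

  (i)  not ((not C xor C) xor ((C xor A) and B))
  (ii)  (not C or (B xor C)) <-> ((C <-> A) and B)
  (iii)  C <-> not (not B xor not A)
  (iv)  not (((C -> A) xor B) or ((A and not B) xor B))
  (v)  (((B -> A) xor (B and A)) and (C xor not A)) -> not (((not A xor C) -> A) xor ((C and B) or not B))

(i): at (0,0,1) it gives 0, but f = 1 — eliminated.
(ii): at (0,0,1) it gives 0, but f = 1 — eliminated.
(iii): at (0,1,0) it gives 1, but f = 0 — eliminated.
(v): at (0,1,0) it gives 1, but f = 0 — eliminated.
(iv) is the remaining candidate, and it agrees with f on all 8 inputs.

iv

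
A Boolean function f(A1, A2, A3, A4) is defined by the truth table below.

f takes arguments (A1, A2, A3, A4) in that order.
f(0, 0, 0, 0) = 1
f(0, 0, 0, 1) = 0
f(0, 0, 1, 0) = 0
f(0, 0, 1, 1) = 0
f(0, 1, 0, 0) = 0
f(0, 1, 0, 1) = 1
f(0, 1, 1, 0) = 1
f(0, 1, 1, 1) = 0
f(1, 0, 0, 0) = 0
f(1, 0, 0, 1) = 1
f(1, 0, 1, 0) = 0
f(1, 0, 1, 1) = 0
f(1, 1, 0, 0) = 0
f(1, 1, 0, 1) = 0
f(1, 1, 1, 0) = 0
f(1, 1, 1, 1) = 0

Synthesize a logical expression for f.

f=1 on 4 inputs: (0,0,0,0), (0,1,0,1), (0,1,1,0), (1,0,0,1). Reading each as a conjunction of literals (¬A1·¬A2·¬A3·¬A4, ¬A1·A2·¬A3·A4, ¬A1·A2·A3·¬A4, A1·¬A2·¬A3·A4) and taking the OR gives the canonical DNF.

f(A1, A2, A3, A4) = (((((¬A1 ∧ ¬A2) ∧ ¬A3) ∧ ¬A4) ∨ (((¬A1 ∧ A2) ∧ ¬A3) ∧ A4)) ∨ (((¬A1 ∧ A2) ∧ A3) ∧ ¬A4)) ∨ (((A1 ∧ ¬A2) ∧ ¬A3) ∧ A4)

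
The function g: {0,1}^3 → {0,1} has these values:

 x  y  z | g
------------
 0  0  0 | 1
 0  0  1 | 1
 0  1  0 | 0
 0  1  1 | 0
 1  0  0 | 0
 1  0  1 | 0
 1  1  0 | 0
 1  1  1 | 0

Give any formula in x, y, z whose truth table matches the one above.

g(x, y, z) = ((not x and not y) and not z) or ((not x and not y) and z)

g=1 on 2 inputs: (0,0,0), (0,0,1). Reading each as a conjunction of literals (¬x·¬y·¬z, ¬x·¬y·z) and taking the OR gives the canonical DNF.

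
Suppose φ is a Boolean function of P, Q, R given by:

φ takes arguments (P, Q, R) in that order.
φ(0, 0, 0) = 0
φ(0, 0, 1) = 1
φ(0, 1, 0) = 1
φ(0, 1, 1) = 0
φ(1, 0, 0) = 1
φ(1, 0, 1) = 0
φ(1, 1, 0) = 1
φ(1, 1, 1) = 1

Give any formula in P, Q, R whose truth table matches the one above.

φ is 0 on only 3 rows — (0,0,0), (0,1,1), (1,0,1). Writing each as a minterm (¬P·¬Q·¬R, ¬P·Q·R, P·¬Q·R) and OR-ing them characterizes exactly where φ=0, so φ is the negation of that disjunction.

φ(P, Q, R) = ¬((((¬P ∧ ¬Q) ∧ ¬R) ∨ ((¬P ∧ Q) ∧ R)) ∨ ((P ∧ ¬Q) ∧ R))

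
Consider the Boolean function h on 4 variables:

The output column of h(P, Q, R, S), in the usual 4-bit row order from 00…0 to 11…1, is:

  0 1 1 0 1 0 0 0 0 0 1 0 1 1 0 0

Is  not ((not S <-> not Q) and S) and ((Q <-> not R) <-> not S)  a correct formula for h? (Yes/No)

No

Evaluate not ((not S <-> not Q) and S) and ((Q <-> not R) <-> not S) on each row and compare to h:
  P=0, Q=0, R=0, S=0: formula gives 0, h = 0 ✓
  P=0, Q=0, R=0, S=1: formula gives 1, h = 1 ✓
  P=0, Q=0, R=1, S=0: formula gives 1, h = 1 ✓
  P=0, Q=0, R=1, S=1: formula gives 0, h = 0 ✓
  …
  P=1, Q=0, R=0, S=1: formula gives 1, but h = 0 ✗
Row (1,0,0,1) is a counterexample, so the formula is not equivalent to h.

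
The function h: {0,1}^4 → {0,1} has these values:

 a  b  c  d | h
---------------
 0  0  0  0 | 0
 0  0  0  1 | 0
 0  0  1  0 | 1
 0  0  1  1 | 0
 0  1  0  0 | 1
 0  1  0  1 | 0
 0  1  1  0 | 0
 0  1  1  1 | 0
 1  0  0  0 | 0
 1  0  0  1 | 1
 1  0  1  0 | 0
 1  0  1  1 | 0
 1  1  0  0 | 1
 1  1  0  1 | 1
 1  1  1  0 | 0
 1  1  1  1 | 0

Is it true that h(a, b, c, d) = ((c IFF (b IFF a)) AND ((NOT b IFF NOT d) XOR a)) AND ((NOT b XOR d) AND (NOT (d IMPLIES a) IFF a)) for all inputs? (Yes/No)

No

Check the formula against h row by row:
  a=0, b=0, c=0, d=0: formula gives 0, h = 0 ✓
  a=0, b=0, c=0, d=1: formula gives 0, h = 0 ✓
  a=0, b=0, c=1, d=0: formula gives 1, h = 1 ✓
  a=0, b=0, c=1, d=1: formula gives 0, h = 0 ✓
  a=0, b=1, c=0, d=0: formula gives 0, but h = 1 ✗
A single disagreement suffices: at (0,1,0,0) they differ, so the formula does not compute h.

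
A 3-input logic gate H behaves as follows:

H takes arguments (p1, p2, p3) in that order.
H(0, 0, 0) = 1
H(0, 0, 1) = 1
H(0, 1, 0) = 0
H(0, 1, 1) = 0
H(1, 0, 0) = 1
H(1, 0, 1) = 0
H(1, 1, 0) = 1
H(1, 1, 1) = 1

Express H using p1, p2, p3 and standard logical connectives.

H is 0 on only 3 rows — (0,1,0), (0,1,1), (1,0,1). Writing each as a minterm (¬p1·p2·¬p3, ¬p1·p2·p3, p1·¬p2·p3) and OR-ing them characterizes exactly where H=0, so H is the negation of that disjunction.

H(p1, p2, p3) = NOT ((((NOT p1 AND p2) AND NOT p3) OR ((NOT p1 AND p2) AND p3)) OR ((p1 AND NOT p2) AND p3))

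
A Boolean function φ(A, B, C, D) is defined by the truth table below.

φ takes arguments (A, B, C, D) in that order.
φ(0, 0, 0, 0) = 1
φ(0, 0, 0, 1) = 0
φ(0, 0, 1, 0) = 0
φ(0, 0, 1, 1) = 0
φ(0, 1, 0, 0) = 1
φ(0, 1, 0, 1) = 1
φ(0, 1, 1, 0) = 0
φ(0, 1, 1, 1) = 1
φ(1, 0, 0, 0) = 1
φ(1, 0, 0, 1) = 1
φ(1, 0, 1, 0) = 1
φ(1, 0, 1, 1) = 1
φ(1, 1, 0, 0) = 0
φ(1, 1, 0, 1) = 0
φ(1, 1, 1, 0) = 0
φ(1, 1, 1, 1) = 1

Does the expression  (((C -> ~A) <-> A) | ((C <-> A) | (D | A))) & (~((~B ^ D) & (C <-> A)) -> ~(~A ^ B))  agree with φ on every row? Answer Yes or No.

Test each input against both φ and the formula:
  A=0, B=0, C=0, D=0: formula gives 1, φ = 1 ✓
  A=0, B=0, C=0, D=1: formula gives 0, φ = 0 ✓
  A=0, B=0, C=1, D=0: formula gives 0, φ = 0 ✓
  A=0, B=0, C=1, D=1: formula gives 0, φ = 0 ✓
  …and likewise for the remaining 12 rows.
All 16 rows match — the expression computes φ exactly.

Yes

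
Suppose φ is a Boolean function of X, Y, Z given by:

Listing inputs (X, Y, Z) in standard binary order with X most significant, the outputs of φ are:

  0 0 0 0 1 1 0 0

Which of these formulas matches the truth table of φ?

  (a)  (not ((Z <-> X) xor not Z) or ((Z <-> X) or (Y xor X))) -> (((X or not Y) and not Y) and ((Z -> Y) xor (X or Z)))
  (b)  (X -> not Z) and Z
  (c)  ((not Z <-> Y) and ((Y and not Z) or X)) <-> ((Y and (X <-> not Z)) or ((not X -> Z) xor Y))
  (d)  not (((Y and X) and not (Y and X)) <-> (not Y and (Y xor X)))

(a) disagrees with φ on (0,0,0) (formula → 1, table → 0); rule it out.
(b) disagrees with φ on (0,0,1) (formula → 1, table → 0); rule it out.
(c) disagrees with φ on (0,0,0) (formula → 1, table → 0); rule it out.
That leaves (d). Evaluating it on every row reproduces the table of φ exactly.

d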